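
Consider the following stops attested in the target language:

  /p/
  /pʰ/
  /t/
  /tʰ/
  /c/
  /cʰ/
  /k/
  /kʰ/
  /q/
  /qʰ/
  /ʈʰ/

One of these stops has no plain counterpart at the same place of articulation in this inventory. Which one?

Bilabial: /p/ ~ /pʰ/
Alveolar: /t/ ~ /tʰ/
Palatal: /c/ ~ /cʰ/
Velar: /k/ ~ /kʰ/
Uvular: /q/ ~ /qʰ/
Retroflex: only /ʈʰ/ (aspirated); no plain partner.
So /ʈʰ/ is the unpaired segment.

/ʈʰ/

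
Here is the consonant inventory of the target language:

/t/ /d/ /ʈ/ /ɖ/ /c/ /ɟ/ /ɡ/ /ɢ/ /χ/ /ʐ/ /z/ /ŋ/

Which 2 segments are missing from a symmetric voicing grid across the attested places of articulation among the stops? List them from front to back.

/k/, /q/

alveolar: voiceless /t/, voiced /d/.
retroflex: voiceless /ʈ/, voiced /ɖ/.
palatal: voiceless /c/, voiced /ɟ/.
velar: voiceless —, voiced /ɡ/.
uvular: voiceless —, voiced /ɢ/.
Gaps, from front to back: velar lacks voiceless (/k/); uvular lacks voiceless (/q/).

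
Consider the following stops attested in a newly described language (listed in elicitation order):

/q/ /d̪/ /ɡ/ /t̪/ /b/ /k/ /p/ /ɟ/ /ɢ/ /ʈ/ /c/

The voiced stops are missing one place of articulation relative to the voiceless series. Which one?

retroflex

bilabial: voiceless /p/, voiced /b/.
dental: voiceless /t̪/, voiced /d̪/.
retroflex: voiceless /ʈ/, voiced —.
palatal: voiceless /c/, voiced /ɟ/.
velar: voiceless /k/, voiced /ɡ/.
uvular: voiceless /q/, voiced /ɢ/.
Every place of articulation has a voiced member except retroflex, where /ɖ/ would be expected.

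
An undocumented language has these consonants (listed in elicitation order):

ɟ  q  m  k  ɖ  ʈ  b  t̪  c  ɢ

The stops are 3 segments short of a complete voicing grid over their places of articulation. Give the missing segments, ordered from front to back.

bilabial: voiceless —, voiced /b/.
dental: voiceless /t̪/, voiced —.
retroflex: voiceless /ʈ/, voiced /ɖ/.
palatal: voiceless /c/, voiced /ɟ/.
velar: voiceless /k/, voiced —.
uvular: voiceless /q/, voiced /ɢ/.
Gaps, from front to back: bilabial lacks voiceless (/p/); dental lacks voiced (/d̪/); velar lacks voiced (/ɡ/).

/p/, /d̪/, /ɡ/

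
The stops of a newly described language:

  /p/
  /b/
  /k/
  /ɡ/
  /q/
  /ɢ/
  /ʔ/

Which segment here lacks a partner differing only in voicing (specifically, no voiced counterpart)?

/ʔ/

Bilabial: /p/ ~ /b/
Velar: /k/ ~ /ɡ/
Uvular: /q/ ~ /ɢ/
Glottal: only /ʔ/ (voiceless); no voiced partner.
So /ʔ/ is the unpaired segment.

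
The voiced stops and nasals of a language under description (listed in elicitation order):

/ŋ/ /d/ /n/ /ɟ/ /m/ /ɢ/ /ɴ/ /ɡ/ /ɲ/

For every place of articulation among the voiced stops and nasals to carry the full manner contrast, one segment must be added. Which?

place of articulation  oral stop  nasal   
bilabial          —         m       
alveolar          d         n       
palatal           ɟ         ɲ       
velar             ɡ         ŋ       
uvular            ɢ         ɴ       
The bilabial row has no oral stop member, so the gap is the bilabial oral stop /b/.

/b/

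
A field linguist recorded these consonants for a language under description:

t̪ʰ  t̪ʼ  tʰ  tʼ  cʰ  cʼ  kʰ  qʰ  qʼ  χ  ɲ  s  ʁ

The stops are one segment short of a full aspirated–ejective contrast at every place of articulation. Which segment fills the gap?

Aspirated: /t̪ʰ/ (dental), /tʰ/ (alveolar), /cʰ/ (palatal), /kʰ/ (velar), /qʰ/ (uvular).
Ejective: /t̪ʼ/ (dental), /tʼ/ (alveolar), /cʼ/ (palatal), /qʼ/ (uvular).
The velar row has no ejective member, so the gap is the ejective velar stop /kʼ/.

/kʼ/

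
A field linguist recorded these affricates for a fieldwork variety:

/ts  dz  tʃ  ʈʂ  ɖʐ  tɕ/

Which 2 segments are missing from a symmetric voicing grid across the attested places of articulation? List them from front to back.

/dʒ/, /dʑ/

alveolar: voiceless /ts/, voiced /dz/.
postalveolar: voiceless /tʃ/, voiced —.
retroflex: voiceless /ʈʂ/, voiced /ɖʐ/.
alveolo-palatal: voiceless /tɕ/, voiced —.
Gaps, from front to back: postalveolar lacks voiced (/dʒ/); alveolo-palatal lacks voiced (/dʑ/).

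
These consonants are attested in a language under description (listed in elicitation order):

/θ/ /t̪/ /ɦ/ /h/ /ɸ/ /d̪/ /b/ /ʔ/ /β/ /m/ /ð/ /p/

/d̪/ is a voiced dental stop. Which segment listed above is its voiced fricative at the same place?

/ð/

The voiced fricative at the same place is a voiced dental fricative — in this inventory, /ð/.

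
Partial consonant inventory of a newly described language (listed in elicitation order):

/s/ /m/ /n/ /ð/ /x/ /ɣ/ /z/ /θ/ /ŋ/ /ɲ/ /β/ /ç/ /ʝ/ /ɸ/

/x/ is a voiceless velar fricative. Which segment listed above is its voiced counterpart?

The voiced counterpart is a voiced velar fricative — in this inventory, /ɣ/.

/ɣ/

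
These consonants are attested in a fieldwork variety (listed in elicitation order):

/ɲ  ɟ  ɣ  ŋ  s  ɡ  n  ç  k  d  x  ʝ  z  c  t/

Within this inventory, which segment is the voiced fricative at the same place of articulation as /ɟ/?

/ʝ/

/ɟ/ is a voiced palatal stop.
The voiced fricative at the same place is a voiced palatal fricative — in this inventory, /ʝ/.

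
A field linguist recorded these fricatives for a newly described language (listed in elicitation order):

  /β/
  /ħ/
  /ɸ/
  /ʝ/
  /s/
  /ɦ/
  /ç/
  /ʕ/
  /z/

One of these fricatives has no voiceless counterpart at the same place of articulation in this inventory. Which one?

/ɦ/

Bilabial: /ɸ/ ~ /β/
Alveolar: /s/ ~ /z/
Palatal: /ç/ ~ /ʝ/
Pharyngeal: /ħ/ ~ /ʕ/
Glottal: only /ɦ/ (voiced); no voiceless partner.
So /ɦ/ is the unpaired segment.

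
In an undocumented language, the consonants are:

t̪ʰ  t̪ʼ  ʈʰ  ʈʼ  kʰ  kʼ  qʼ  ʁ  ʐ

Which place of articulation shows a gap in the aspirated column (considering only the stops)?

Aspirated: /t̪ʰ/ (dental), /ʈʰ/ (retroflex), /kʰ/ (velar).
Ejective: /t̪ʼ/ (dental), /ʈʼ/ (retroflex), /kʼ/ (velar), /qʼ/ (uvular).
Every place of articulation has an aspirated member except uvular, where /qʰ/ would be expected.

uvular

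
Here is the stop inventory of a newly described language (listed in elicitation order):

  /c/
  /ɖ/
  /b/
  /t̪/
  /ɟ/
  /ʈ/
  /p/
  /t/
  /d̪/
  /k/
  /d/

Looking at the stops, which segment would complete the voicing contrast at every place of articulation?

/ɡ/

place of articulation  voiceless  voiced  
bilabial          p         b       
dental            t̪        d̪      
alveolar          t         d       
retroflex         ʈ         ɖ       
palatal           c         ɟ       
velar             k         —       
The velar row has no voiced member, so the gap is the voiced velar stop /ɡ/.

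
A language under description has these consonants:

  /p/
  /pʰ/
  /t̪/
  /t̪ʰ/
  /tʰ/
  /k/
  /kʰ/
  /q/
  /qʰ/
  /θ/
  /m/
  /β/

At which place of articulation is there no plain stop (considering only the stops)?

alveolar

place of articulation  plain     aspirated
bilabial          p         pʰ      
dental            t̪        t̪ʰ     
alveolar          —         tʰ      
velar             k         kʰ      
uvular            q         qʰ      
Every place of articulation has a plain member except alveolar, where /t/ would be expected.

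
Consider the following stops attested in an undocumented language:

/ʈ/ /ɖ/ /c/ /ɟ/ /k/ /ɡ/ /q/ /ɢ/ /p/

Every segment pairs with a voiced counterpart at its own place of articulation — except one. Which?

/p/

Retroflex: /ʈ/ ~ /ɖ/
Palatal: /c/ ~ /ɟ/
Velar: /k/ ~ /ɡ/
Uvular: /q/ ~ /ɢ/
Bilabial: only /p/ (voiceless); no voiced partner.
So /p/ is the unpaired segment.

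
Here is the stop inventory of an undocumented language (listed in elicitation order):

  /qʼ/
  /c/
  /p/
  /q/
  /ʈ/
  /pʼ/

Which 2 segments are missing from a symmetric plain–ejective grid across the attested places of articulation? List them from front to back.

place of articulation  plain     ejective
bilabial          p         pʼ      
retroflex         ʈ         —       
palatal           c         —       
uvular            q         qʼ      
Gaps, from front to back: retroflex lacks ejective (/ʈʼ/); palatal lacks ejective (/cʼ/).

/ʈʼ/, /cʼ/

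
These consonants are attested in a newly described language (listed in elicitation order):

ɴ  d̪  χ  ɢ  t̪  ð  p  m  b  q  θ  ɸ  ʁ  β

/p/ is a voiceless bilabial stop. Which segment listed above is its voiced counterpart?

The voiced counterpart is a voiced bilabial stop — in this inventory, /b/.

/b/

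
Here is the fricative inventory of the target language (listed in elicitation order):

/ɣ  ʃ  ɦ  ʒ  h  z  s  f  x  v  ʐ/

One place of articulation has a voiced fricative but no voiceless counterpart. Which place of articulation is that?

labiodental: voiceless /f/, voiced /v/.
alveolar: voiceless /s/, voiced /z/.
postalveolar: voiceless /ʃ/, voiced /ʒ/.
retroflex: voiceless —, voiced /ʐ/.
velar: voiceless /x/, voiced /ɣ/.
glottal: voiceless /h/, voiced /ɦ/.
Every place of articulation has a voiceless member except retroflex, where /ʂ/ would be expected.

retroflex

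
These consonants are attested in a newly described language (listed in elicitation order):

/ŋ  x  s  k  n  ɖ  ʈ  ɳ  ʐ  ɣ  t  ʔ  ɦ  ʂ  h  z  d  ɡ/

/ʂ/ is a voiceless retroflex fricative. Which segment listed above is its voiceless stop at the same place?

/ʈ/

The voiceless stop at the same place is a voiceless retroflex stop — in this inventory, /ʈ/.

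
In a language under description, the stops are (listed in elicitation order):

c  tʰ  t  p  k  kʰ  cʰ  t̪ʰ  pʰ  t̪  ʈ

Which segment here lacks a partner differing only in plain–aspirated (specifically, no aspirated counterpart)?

Bilabial: /p/ ~ /pʰ/
Dental: /t̪/ ~ /t̪ʰ/
Alveolar: /t/ ~ /tʰ/
Palatal: /c/ ~ /cʰ/
Velar: /k/ ~ /kʰ/
Retroflex: only /ʈ/ (plain); no aspirated partner.
So /ʈ/ is the unpaired segment.

/ʈ/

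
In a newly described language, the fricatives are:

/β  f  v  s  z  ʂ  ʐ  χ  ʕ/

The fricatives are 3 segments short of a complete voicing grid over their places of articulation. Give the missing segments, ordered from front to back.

/ɸ/, /ʁ/, /ħ/

Voiceless: /f/ (labiodental), /s/ (alveolar), /ʂ/ (retroflex), /χ/ (uvular).
Voiced: /β/ (bilabial), /v/ (labiodental), /z/ (alveolar), /ʐ/ (retroflex), /ʕ/ (pharyngeal).
Gaps, from front to back: bilabial lacks voiceless (/ɸ/); uvular lacks voiced (/ʁ/); pharyngeal lacks voiceless (/ħ/).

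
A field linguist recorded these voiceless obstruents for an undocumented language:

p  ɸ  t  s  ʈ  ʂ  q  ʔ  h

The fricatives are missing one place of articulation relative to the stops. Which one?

place of articulation  stop      fricative
bilabial          p         ɸ       
alveolar          t         s       
retroflex         ʈ         ʂ       
uvular            q         —       
glottal           ʔ         h       
Every place of articulation has a fricative member except uvular, where /χ/ would be expected.

uvular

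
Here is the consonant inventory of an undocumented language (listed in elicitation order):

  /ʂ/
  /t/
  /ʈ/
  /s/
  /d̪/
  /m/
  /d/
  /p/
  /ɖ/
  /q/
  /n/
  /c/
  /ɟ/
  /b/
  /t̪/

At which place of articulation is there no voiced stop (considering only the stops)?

uvular

place of articulation  voiceless  voiced  
bilabial          p         b       
dental            t̪        d̪      
alveolar          t         d       
retroflex         ʈ         ɖ       
palatal           c         ɟ       
uvular            q         —       
Every place of articulation has a voiced member except uvular, where /ɢ/ would be expected.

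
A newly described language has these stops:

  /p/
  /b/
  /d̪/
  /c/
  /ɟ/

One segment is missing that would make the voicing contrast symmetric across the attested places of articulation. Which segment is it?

bilabial: voiceless /p/, voiced /b/.
dental: voiceless —, voiced /d̪/.
palatal: voiceless /c/, voiced /ɟ/.
The dental row has no voiceless member, so the gap is the voiceless dental stop /t̪/.

/t̪/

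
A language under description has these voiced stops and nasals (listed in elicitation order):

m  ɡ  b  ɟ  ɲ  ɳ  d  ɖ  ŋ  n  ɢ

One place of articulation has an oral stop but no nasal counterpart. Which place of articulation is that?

place of articulation  oral stop  nasal   
bilabial          b         m       
alveolar          d         n       
retroflex         ɖ         ɳ       
palatal           ɟ         ɲ       
velar             ɡ         ŋ       
uvular            ɢ         —       
Every place of articulation has a nasal member except uvular, where /ɴ/ would be expected.

uvular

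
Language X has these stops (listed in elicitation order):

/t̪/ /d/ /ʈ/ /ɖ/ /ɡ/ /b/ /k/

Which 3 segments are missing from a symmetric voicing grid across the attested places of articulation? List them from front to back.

/p/, /d̪/, /t/

place of articulation  voiceless  voiced  
bilabial          —         b       
dental            t̪        —       
alveolar          —         d       
retroflex         ʈ         ɖ       
velar             k         ɡ       
Gaps, from front to back: bilabial lacks voiceless (/p/); dental lacks voiced (/d̪/); alveolar lacks voiceless (/t/).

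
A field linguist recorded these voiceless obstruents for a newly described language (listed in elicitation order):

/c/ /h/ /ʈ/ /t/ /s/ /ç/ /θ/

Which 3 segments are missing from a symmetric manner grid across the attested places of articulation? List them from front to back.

/t̪/, /ʂ/, /ʔ/

Stop: /t/ (alveolar), /ʈ/ (retroflex), /c/ (palatal).
Fricative: /θ/ (dental), /s/ (alveolar), /ç/ (palatal), /h/ (glottal).
Gaps, from front to back: dental lacks stop (/t̪/); retroflex lacks fricative (/ʂ/); glottal lacks stop (/ʔ/).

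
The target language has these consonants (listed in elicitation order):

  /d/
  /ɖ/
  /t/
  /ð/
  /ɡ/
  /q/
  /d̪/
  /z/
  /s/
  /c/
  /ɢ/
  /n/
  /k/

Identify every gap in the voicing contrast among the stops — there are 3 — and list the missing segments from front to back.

Voiceless: /t/ (alveolar), /c/ (palatal), /k/ (velar), /q/ (uvular).
Voiced: /d̪/ (dental), /d/ (alveolar), /ɖ/ (retroflex), /ɡ/ (velar), /ɢ/ (uvular).
Gaps, from front to back: dental lacks voiceless (/t̪/); retroflex lacks voiceless (/ʈ/); palatal lacks voiced (/ɟ/).

/t̪/, /ʈ/, /ɟ/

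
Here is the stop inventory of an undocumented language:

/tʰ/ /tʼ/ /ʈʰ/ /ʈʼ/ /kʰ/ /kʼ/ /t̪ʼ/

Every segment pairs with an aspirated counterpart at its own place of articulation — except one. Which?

Alveolar: /tʰ/ ~ /tʼ/
Retroflex: /ʈʰ/ ~ /ʈʼ/
Velar: /kʰ/ ~ /kʼ/
Dental: only /t̪ʼ/ (ejective); no aspirated partner.
So /t̪ʼ/ is the unpaired segment.

/t̪ʼ/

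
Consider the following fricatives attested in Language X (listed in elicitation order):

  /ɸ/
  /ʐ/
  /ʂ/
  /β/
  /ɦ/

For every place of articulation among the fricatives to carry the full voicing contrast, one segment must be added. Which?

/h/

place of articulation  voiceless  voiced  
bilabial          ɸ         β       
retroflex         ʂ         ʐ       
glottal           —         ɦ       
The glottal row has no voiceless member, so the gap is the voiceless glottal fricative /h/.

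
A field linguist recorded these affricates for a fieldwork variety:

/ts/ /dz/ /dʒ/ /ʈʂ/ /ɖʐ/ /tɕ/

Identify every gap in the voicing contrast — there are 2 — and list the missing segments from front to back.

/tʃ/, /dʑ/

Voiceless: /ts/ (alveolar), /ʈʂ/ (retroflex), /tɕ/ (alveolo-palatal).
Voiced: /dz/ (alveolar), /dʒ/ (postalveolar), /ɖʐ/ (retroflex).
Gaps, from front to back: postalveolar lacks voiceless (/tʃ/); alveolo-palatal lacks voiced (/dʑ/).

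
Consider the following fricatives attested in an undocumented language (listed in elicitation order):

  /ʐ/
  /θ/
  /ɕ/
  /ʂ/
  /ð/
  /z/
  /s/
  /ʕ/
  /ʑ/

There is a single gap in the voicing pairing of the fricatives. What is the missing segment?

dental: voiceless /θ/, voiced /ð/.
alveolar: voiceless /s/, voiced /z/.
retroflex: voiceless /ʂ/, voiced /ʐ/.
alveolo-palatal: voiceless /ɕ/, voiced /ʑ/.
pharyngeal: voiceless —, voiced /ʕ/.
The pharyngeal row has no voiceless member, so the gap is the voiceless pharyngeal fricative /ħ/.

/ħ/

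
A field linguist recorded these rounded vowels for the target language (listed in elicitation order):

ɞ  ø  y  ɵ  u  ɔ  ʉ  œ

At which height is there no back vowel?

height            front     central   back    
high              y         ʉ         u       
high-mid          ø         ɵ         —       
low-mid           œ         ɞ         ɔ       
Every height has a back member except high-mid, where /o/ would be expected.

high-mid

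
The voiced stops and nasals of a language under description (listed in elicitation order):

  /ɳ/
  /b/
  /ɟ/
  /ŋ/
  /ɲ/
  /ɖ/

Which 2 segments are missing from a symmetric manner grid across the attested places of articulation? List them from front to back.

/m/, /ɡ/

bilabial: oral stop /b/, nasal —.
retroflex: oral stop /ɖ/, nasal /ɳ/.
palatal: oral stop /ɟ/, nasal /ɲ/.
velar: oral stop —, nasal /ŋ/.
Gaps, from front to back: bilabial lacks nasal (/m/); velar lacks oral stop (/ɡ/).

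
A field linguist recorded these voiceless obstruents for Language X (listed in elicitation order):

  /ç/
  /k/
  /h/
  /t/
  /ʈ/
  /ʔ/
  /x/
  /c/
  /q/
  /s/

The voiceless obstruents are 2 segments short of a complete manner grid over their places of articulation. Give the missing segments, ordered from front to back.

Stop: /t/ (alveolar), /ʈ/ (retroflex), /c/ (palatal), /k/ (velar), /q/ (uvular), /ʔ/ (glottal).
Fricative: /s/ (alveolar), /ç/ (palatal), /x/ (velar), /h/ (glottal).
Gaps, from front to back: retroflex lacks fricative (/ʂ/); uvular lacks fricative (/χ/).

/ʂ/, /χ/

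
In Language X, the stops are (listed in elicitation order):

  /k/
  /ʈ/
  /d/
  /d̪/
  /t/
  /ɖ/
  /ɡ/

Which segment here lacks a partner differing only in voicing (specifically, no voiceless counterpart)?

Alveolar: /t/ ~ /d/
Retroflex: /ʈ/ ~ /ɖ/
Velar: /k/ ~ /ɡ/
Dental: only /d̪/ (voiced); no voiceless partner.
So /d̪/ is the unpaired segment.

/d̪/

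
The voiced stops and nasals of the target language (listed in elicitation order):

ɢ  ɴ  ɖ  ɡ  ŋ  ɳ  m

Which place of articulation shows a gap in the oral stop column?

bilabial

place of articulation  oral stop  nasal   
bilabial          —         m       
retroflex         ɖ         ɳ       
velar             ɡ         ŋ       
uvular            ɢ         ɴ       
Every place of articulation has an oral stop member except bilabial, where /b/ would be expected.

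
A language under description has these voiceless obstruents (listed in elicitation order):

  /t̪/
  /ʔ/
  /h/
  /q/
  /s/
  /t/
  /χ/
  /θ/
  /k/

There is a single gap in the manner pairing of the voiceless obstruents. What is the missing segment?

/x/

place of articulation  stop      fricative
dental            t̪        θ       
alveolar          t         s       
velar             k         —       
uvular            q         χ       
glottal           ʔ         h       
The velar row has no fricative member, so the gap is the velar fricative /x/.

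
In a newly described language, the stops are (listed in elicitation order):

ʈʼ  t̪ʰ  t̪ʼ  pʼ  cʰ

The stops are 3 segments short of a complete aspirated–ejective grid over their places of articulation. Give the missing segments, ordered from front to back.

/pʰ/, /ʈʰ/, /cʼ/

bilabial: aspirated —, ejective /pʼ/.
dental: aspirated /t̪ʰ/, ejective /t̪ʼ/.
retroflex: aspirated —, ejective /ʈʼ/.
palatal: aspirated /cʰ/, ejective —.
Gaps, from front to back: bilabial lacks aspirated (/pʰ/); retroflex lacks aspirated (/ʈʰ/); palatal lacks ejective (/cʼ/).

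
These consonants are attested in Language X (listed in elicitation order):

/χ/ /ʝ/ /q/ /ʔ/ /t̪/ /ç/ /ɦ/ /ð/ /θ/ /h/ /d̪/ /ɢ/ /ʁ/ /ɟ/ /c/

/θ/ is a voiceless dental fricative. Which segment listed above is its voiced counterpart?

The voiced counterpart is a voiced dental fricative — in this inventory, /ð/.

/ð/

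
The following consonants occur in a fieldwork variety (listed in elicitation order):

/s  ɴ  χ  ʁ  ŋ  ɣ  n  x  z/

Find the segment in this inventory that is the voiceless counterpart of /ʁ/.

/ʁ/ is a voiced uvular fricative.
The voiceless counterpart is a voiceless uvular fricative — in this inventory, /χ/.

/χ/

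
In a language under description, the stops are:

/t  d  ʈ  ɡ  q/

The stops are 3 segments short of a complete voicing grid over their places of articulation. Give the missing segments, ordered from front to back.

place of articulation  voiceless  voiced  
alveolar          t         d       
retroflex         ʈ         —       
velar             —         ɡ       
uvular            q         —       
Gaps, from front to back: retroflex lacks voiced (/ɖ/); velar lacks voiceless (/k/); uvular lacks voiced (/ɢ/).

/ɖ/, /k/, /ɢ/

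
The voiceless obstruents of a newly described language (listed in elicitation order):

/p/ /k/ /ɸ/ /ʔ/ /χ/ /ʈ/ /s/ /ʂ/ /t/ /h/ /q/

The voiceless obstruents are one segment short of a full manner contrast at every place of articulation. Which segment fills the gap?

/x/

Stop: /p/ (bilabial), /t/ (alveolar), /ʈ/ (retroflex), /k/ (velar), /q/ (uvular), /ʔ/ (glottal).
Fricative: /ɸ/ (bilabial), /s/ (alveolar), /ʂ/ (retroflex), /χ/ (uvular), /h/ (glottal).
The velar row has no fricative member, so the gap is the velar fricative /x/.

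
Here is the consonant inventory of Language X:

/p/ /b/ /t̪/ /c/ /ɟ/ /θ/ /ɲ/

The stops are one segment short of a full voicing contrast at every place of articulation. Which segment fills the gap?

/d̪/

Voiceless: /p/ (bilabial), /t̪/ (dental), /c/ (palatal).
Voiced: /b/ (bilabial), /ɟ/ (palatal).
The dental row has no voiced member, so the gap is the voiced dental stop /d̪/.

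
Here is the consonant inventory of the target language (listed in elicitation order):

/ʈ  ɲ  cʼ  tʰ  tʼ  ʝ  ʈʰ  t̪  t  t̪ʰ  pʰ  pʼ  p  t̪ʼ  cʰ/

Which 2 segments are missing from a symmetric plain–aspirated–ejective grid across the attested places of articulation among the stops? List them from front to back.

place of articulation  plain     aspirated  ejective
bilabial          p         pʰ        pʼ      
dental            t̪        t̪ʰ       t̪ʼ     
alveolar          t         tʰ        tʼ      
retroflex         ʈ         ʈʰ        —       
palatal           —         cʰ        cʼ      
Gaps, from front to back: retroflex lacks ejective (/ʈʼ/); palatal lacks plain (/c/).

/ʈʼ/, /c/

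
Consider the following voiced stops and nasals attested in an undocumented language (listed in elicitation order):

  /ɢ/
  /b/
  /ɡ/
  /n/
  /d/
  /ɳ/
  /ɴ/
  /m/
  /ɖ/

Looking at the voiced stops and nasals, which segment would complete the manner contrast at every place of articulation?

/ŋ/

bilabial: oral stop /b/, nasal /m/.
alveolar: oral stop /d/, nasal /n/.
retroflex: oral stop /ɖ/, nasal /ɳ/.
velar: oral stop /ɡ/, nasal —.
uvular: oral stop /ɢ/, nasal /ɴ/.
The velar row has no nasal member, so the gap is the velar nasal /ŋ/.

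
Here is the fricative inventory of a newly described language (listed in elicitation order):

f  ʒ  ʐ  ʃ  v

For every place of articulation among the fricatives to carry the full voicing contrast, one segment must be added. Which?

labiodental: voiceless /f/, voiced /v/.
postalveolar: voiceless /ʃ/, voiced /ʒ/.
retroflex: voiceless —, voiced /ʐ/.
The retroflex row has no voiceless member, so the gap is the voiceless retroflex fricative /ʂ/.

/ʂ/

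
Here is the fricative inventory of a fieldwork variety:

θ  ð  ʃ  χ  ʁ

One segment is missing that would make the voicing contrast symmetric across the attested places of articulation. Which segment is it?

Voiceless: /θ/ (dental), /ʃ/ (postalveolar), /χ/ (uvular).
Voiced: /ð/ (dental), /ʁ/ (uvular).
The postalveolar row has no voiced member, so the gap is the voiced postalveolar fricative /ʒ/.

/ʒ/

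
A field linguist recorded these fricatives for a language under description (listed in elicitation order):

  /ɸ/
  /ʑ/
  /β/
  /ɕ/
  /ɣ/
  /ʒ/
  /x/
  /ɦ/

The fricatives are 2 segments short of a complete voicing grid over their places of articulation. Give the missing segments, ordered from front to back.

/ʃ/, /h/

bilabial: voiceless /ɸ/, voiced /β/.
postalveolar: voiceless —, voiced /ʒ/.
alveolo-palatal: voiceless /ɕ/, voiced /ʑ/.
velar: voiceless /x/, voiced /ɣ/.
glottal: voiceless —, voiced /ɦ/.
Gaps, from front to back: postalveolar lacks voiceless (/ʃ/); glottal lacks voiceless (/h/).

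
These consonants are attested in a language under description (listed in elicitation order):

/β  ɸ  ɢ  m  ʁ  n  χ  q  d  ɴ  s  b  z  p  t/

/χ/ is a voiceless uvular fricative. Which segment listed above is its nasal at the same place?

The nasal at the same place is an uvular nasal — in this inventory, /ɴ/.

/ɴ/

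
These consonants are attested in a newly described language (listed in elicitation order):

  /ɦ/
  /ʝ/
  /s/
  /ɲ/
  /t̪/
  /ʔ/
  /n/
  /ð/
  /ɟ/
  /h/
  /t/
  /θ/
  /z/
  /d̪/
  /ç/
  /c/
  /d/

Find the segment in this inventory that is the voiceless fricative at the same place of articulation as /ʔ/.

/h/

/ʔ/ is a voiceless glottal stop.
The voiceless fricative at the same place is a voiceless glottal fricative — in this inventory, /h/.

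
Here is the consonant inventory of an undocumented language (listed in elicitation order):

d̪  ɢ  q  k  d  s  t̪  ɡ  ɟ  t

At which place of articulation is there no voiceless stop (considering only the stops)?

palatal

dental: voiceless /t̪/, voiced /d̪/.
alveolar: voiceless /t/, voiced /d/.
palatal: voiceless —, voiced /ɟ/.
velar: voiceless /k/, voiced /ɡ/.
uvular: voiceless /q/, voiced /ɢ/.
Every place of articulation has a voiceless member except palatal, where /c/ would be expected.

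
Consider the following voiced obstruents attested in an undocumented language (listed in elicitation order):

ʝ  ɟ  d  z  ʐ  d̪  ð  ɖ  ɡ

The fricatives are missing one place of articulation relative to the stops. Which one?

place of articulation  stop      fricative
dental            d̪        ð       
alveolar          d         z       
retroflex         ɖ         ʐ       
palatal           ɟ         ʝ       
velar             ɡ         —       
Every place of articulation has a fricative member except velar, where /ɣ/ would be expected.

velar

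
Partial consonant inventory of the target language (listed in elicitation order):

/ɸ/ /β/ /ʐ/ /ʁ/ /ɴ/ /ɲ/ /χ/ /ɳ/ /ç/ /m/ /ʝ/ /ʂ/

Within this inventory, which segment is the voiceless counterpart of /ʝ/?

/ʝ/ is a voiced palatal fricative.
The voiceless counterpart is a voiceless palatal fricative — in this inventory, /ç/.

/ç/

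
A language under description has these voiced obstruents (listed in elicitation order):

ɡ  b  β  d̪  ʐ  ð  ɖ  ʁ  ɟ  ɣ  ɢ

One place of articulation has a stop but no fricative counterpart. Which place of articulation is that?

bilabial: stop /b/, fricative /β/.
dental: stop /d̪/, fricative /ð/.
retroflex: stop /ɖ/, fricative /ʐ/.
palatal: stop /ɟ/, fricative —.
velar: stop /ɡ/, fricative /ɣ/.
uvular: stop /ɢ/, fricative /ʁ/.
Every place of articulation has a fricative member except palatal, where /ʝ/ would be expected.

palatal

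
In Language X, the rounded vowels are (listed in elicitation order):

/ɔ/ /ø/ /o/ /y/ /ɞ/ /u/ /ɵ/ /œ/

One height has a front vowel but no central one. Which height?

Front: /y/ (high), /ø/ (high-mid), /œ/ (low-mid).
Central: /ɵ/ (high-mid), /ɞ/ (low-mid).
Back: /u/ (high), /o/ (high-mid), /ɔ/ (low-mid).
Every height has a central member except high, where /ʉ/ would be expected.

high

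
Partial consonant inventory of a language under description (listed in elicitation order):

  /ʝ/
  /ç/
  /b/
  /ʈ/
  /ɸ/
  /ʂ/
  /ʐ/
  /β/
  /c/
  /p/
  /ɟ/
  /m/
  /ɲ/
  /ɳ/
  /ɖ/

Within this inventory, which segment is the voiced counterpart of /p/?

/b/

/p/ is a voiceless bilabial stop.
The voiced counterpart is a voiced bilabial stop — in this inventory, /b/.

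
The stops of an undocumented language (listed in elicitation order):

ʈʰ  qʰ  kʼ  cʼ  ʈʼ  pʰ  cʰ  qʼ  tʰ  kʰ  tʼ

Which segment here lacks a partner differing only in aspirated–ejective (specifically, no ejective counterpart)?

/pʰ/

Alveolar: /tʰ/ ~ /tʼ/
Retroflex: /ʈʰ/ ~ /ʈʼ/
Palatal: /cʰ/ ~ /cʼ/
Velar: /kʰ/ ~ /kʼ/
Uvular: /qʰ/ ~ /qʼ/
Bilabial: only /pʰ/ (aspirated); no ejective partner.
So /pʰ/ is the unpaired segment.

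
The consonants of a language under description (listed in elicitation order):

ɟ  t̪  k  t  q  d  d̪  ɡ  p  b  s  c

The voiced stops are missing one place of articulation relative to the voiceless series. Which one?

uvular

Voiceless: /p/ (bilabial), /t̪/ (dental), /t/ (alveolar), /c/ (palatal), /k/ (velar), /q/ (uvular).
Voiced: /b/ (bilabial), /d̪/ (dental), /d/ (alveolar), /ɟ/ (palatal), /ɡ/ (velar).
Every place of articulation has a voiced member except uvular, where /ɢ/ would be expected.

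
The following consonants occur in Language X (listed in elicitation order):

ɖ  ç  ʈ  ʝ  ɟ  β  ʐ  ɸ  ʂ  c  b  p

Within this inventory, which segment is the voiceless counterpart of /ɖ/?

/ʈ/

/ɖ/ is a voiced retroflex stop.
The voiceless counterpart is a voiceless retroflex stop — in this inventory, /ʈ/.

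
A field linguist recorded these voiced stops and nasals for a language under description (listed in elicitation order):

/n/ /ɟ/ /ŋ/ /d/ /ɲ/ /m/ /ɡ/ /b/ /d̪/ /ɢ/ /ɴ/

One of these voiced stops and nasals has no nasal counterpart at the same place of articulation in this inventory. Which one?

Bilabial: /b/ ~ /m/
Alveolar: /d/ ~ /n/
Palatal: /ɟ/ ~ /ɲ/
Velar: /ɡ/ ~ /ŋ/
Uvular: /ɢ/ ~ /ɴ/
Dental: only /d̪/ (oral stop); no nasal partner.
So /d̪/ is the unpaired segment.

/d̪/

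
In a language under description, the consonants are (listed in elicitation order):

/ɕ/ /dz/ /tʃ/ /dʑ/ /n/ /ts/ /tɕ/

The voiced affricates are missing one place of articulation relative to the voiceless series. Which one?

postalveolar

place of articulation  voiceless  voiced  
alveolar          ts        dz      
postalveolar      tʃ        —       
alveolo-palatal   tɕ        dʑ      
Every place of articulation has a voiced member except postalveolar, where /dʒ/ would be expected.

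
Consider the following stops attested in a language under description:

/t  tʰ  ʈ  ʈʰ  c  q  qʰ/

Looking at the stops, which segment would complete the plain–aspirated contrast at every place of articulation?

/cʰ/

alveolar: plain /t/, aspirated /tʰ/.
retroflex: plain /ʈ/, aspirated /ʈʰ/.
palatal: plain /c/, aspirated —.
uvular: plain /q/, aspirated /qʰ/.
The palatal row has no aspirated member, so the gap is the aspirated palatal stop /cʰ/.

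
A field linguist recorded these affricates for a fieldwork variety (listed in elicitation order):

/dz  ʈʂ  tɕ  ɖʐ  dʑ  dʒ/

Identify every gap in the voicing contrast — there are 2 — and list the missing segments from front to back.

place of articulation  voiceless  voiced  
alveolar          —         dz      
postalveolar      —         dʒ      
retroflex         ʈʂ        ɖʐ      
alveolo-palatal   tɕ        dʑ      
Gaps, from front to back: alveolar lacks voiceless (/ts/); postalveolar lacks voiceless (/tʃ/).

/ts/, /tʃ/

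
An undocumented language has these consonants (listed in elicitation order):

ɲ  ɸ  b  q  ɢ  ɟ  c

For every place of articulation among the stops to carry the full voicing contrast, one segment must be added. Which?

bilabial: voiceless —, voiced /b/.
palatal: voiceless /c/, voiced /ɟ/.
uvular: voiceless /q/, voiced /ɢ/.
The bilabial row has no voiceless member, so the gap is the voiceless bilabial stop /p/.

/p/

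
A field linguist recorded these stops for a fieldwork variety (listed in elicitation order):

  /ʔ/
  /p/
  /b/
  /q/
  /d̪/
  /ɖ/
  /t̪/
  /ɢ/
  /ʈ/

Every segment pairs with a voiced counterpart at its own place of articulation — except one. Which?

/ʔ/

Bilabial: /p/ ~ /b/
Dental: /t̪/ ~ /d̪/
Retroflex: /ʈ/ ~ /ɖ/
Uvular: /q/ ~ /ɢ/
Glottal: only /ʔ/ (voiceless); no voiced partner.
So /ʔ/ is the unpaired segment.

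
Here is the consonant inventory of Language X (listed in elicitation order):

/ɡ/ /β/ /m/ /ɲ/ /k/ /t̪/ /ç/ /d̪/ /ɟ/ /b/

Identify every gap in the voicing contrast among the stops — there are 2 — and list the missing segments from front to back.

place of articulation  voiceless  voiced  
bilabial          —         b       
dental            t̪        d̪      
palatal           —         ɟ       
velar             k         ɡ       
Gaps, from front to back: bilabial lacks voiceless (/p/); palatal lacks voiceless (/c/).

/p/, /c/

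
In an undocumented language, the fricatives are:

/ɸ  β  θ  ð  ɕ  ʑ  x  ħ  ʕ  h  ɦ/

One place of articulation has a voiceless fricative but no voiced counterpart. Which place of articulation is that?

Voiceless: /ɸ/ (bilabial), /θ/ (dental), /ɕ/ (alveolo-palatal), /x/ (velar), /ħ/ (pharyngeal), /h/ (glottal).
Voiced: /β/ (bilabial), /ð/ (dental), /ʑ/ (alveolo-palatal), /ʕ/ (pharyngeal), /ɦ/ (glottal).
Every place of articulation has a voiced member except velar, where /ɣ/ would be expected.

velar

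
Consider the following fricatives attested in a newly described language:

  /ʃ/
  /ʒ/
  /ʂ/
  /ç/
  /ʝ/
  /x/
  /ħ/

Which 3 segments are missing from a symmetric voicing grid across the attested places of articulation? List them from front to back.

postalveolar: voiceless /ʃ/, voiced /ʒ/.
retroflex: voiceless /ʂ/, voiced —.
palatal: voiceless /ç/, voiced /ʝ/.
velar: voiceless /x/, voiced —.
pharyngeal: voiceless /ħ/, voiced —.
Gaps, from front to back: retroflex lacks voiced (/ʐ/); velar lacks voiced (/ɣ/); pharyngeal lacks voiced (/ʕ/).

/ʐ/, /ɣ/, /ʕ/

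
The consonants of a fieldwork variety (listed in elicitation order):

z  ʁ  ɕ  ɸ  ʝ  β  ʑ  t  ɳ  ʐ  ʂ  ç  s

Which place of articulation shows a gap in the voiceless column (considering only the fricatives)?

uvular

place of articulation  voiceless  voiced  
bilabial          ɸ         β       
alveolar          s         z       
retroflex         ʂ         ʐ       
alveolo-palatal   ɕ         ʑ       
palatal           ç         ʝ       
uvular            —         ʁ       
Every place of articulation has a voiceless member except uvular, where /χ/ would be expected.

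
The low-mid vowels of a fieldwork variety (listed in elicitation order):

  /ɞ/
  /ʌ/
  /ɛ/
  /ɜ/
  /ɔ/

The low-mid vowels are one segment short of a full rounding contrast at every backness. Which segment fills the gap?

/œ/

front: unrounded /ɛ/, rounded —.
central: unrounded /ɜ/, rounded /ɞ/.
back: unrounded /ʌ/, rounded /ɔ/.
The front row has no rounded member, so the gap is the front rounded vowel /œ/.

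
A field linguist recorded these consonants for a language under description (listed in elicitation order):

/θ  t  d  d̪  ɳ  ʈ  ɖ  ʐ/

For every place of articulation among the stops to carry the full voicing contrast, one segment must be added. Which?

/t̪/

place of articulation  voiceless  voiced  
dental            —         d̪      
alveolar          t         d       
retroflex         ʈ         ɖ       
The dental row has no voiceless member, so the gap is the voiceless dental stop /t̪/.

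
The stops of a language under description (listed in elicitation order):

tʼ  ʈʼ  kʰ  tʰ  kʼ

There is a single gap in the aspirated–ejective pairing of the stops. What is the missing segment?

/ʈʰ/

place of articulation  aspirated  ejective
alveolar          tʰ        tʼ      
retroflex         —         ʈʼ      
velar             kʰ        kʼ      
The retroflex row has no aspirated member, so the gap is the aspirated retroflex stop /ʈʰ/.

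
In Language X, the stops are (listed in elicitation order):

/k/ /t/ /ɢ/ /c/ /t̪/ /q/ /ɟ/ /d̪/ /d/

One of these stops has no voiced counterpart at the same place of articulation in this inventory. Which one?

Dental: /t̪/ ~ /d̪/
Alveolar: /t/ ~ /d/
Palatal: /c/ ~ /ɟ/
Uvular: /q/ ~ /ɢ/
Velar: only /k/ (voiceless); no voiced partner.
So /k/ is the unpaired segment.

/k/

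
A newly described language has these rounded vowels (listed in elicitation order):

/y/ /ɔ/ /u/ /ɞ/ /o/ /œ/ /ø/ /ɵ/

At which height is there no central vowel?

height            front     central   back    
high              y         —         u       
high-mid          ø         ɵ         o       
low-mid           œ         ɞ         ɔ       
Every height has a central member except high, where /ʉ/ would be expected.

high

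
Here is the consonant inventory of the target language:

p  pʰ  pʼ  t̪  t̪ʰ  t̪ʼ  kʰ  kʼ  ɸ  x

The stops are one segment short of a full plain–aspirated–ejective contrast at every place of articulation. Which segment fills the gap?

Plain: /p/ (bilabial), /t̪/ (dental).
Aspirated: /pʰ/ (bilabial), /t̪ʰ/ (dental), /kʰ/ (velar).
Ejective: /pʼ/ (bilabial), /t̪ʼ/ (dental), /kʼ/ (velar).
The velar row has no plain member, so the gap is the plain velar stop /k/.

/k/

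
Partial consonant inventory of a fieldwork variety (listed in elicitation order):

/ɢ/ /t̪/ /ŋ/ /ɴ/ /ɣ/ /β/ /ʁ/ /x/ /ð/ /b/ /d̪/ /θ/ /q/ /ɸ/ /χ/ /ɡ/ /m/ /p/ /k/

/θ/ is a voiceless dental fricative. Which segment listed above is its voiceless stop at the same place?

/t̪/

The voiceless stop at the same place is a voiceless dental stop — in this inventory, /t̪/.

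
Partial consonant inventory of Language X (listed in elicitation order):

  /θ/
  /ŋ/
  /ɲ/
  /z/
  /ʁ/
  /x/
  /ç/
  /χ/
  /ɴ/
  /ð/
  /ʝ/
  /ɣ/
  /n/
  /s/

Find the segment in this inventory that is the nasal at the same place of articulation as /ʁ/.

/ʁ/ is a voiced uvular fricative.
The nasal at the same place is an uvular nasal — in this inventory, /ɴ/.

/ɴ/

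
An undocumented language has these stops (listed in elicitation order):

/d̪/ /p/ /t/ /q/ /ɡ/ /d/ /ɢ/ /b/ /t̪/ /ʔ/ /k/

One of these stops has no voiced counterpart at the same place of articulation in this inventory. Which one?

Bilabial: /p/ ~ /b/
Dental: /t̪/ ~ /d̪/
Alveolar: /t/ ~ /d/
Velar: /k/ ~ /ɡ/
Uvular: /q/ ~ /ɢ/
Glottal: only /ʔ/ (voiceless); no voiced partner.
So /ʔ/ is the unpaired segment.

/ʔ/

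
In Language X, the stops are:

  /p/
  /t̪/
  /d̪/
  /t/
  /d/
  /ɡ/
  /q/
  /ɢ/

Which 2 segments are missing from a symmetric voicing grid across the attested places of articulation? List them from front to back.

/b/, /k/

place of articulation  voiceless  voiced  
bilabial          p         —       
dental            t̪        d̪      
alveolar          t         d       
velar             —         ɡ       
uvular            q         ɢ       
Gaps, from front to back: bilabial lacks voiced (/b/); velar lacks voiceless (/k/).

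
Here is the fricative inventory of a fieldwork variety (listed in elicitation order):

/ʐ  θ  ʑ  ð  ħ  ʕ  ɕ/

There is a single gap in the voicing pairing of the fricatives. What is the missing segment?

/ʂ/

place of articulation  voiceless  voiced  
dental            θ         ð       
retroflex         —         ʐ       
alveolo-palatal   ɕ         ʑ       
pharyngeal        ħ         ʕ       
The retroflex row has no voiceless member, so the gap is the voiceless retroflex fricative /ʂ/.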